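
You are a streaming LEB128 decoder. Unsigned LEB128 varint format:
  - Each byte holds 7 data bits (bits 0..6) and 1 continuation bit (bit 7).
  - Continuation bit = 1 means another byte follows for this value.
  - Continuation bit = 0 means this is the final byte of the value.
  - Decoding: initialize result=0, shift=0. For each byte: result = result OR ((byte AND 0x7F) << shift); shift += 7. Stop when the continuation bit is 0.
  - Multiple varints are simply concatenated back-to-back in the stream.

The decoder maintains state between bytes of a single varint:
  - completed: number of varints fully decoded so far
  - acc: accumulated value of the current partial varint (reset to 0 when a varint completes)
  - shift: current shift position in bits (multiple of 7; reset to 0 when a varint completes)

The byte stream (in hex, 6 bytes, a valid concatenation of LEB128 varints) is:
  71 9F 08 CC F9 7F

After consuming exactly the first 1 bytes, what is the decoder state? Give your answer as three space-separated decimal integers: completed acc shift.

Answer: 1 0 0

Derivation:
byte[0]=0x71 cont=0 payload=0x71: varint #1 complete (value=113); reset -> completed=1 acc=0 shift=0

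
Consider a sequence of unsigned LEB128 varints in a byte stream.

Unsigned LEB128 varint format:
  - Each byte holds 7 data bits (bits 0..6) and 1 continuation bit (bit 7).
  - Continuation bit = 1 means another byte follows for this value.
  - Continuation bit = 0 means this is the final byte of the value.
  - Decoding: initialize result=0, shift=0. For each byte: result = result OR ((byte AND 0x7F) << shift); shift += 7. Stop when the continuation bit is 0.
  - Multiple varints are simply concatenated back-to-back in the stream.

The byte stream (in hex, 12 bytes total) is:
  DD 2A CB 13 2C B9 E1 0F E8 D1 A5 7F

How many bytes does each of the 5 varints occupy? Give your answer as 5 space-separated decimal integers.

Answer: 2 2 1 3 4

Derivation:
  byte[0]=0xDD cont=1 payload=0x5D=93: acc |= 93<<0 -> acc=93 shift=7
  byte[1]=0x2A cont=0 payload=0x2A=42: acc |= 42<<7 -> acc=5469 shift=14 [end]
Varint 1: bytes[0:2] = DD 2A -> value 5469 (2 byte(s))
  byte[2]=0xCB cont=1 payload=0x4B=75: acc |= 75<<0 -> acc=75 shift=7
  byte[3]=0x13 cont=0 payload=0x13=19: acc |= 19<<7 -> acc=2507 shift=14 [end]
Varint 2: bytes[2:4] = CB 13 -> value 2507 (2 byte(s))
  byte[4]=0x2C cont=0 payload=0x2C=44: acc |= 44<<0 -> acc=44 shift=7 [end]
Varint 3: bytes[4:5] = 2C -> value 44 (1 byte(s))
  byte[5]=0xB9 cont=1 payload=0x39=57: acc |= 57<<0 -> acc=57 shift=7
  byte[6]=0xE1 cont=1 payload=0x61=97: acc |= 97<<7 -> acc=12473 shift=14
  byte[7]=0x0F cont=0 payload=0x0F=15: acc |= 15<<14 -> acc=258233 shift=21 [end]
Varint 4: bytes[5:8] = B9 E1 0F -> value 258233 (3 byte(s))
  byte[8]=0xE8 cont=1 payload=0x68=104: acc |= 104<<0 -> acc=104 shift=7
  byte[9]=0xD1 cont=1 payload=0x51=81: acc |= 81<<7 -> acc=10472 shift=14
  byte[10]=0xA5 cont=1 payload=0x25=37: acc |= 37<<14 -> acc=616680 shift=21
  byte[11]=0x7F cont=0 payload=0x7F=127: acc |= 127<<21 -> acc=266954984 shift=28 [end]
Varint 5: bytes[8:12] = E8 D1 A5 7F -> value 266954984 (4 byte(s))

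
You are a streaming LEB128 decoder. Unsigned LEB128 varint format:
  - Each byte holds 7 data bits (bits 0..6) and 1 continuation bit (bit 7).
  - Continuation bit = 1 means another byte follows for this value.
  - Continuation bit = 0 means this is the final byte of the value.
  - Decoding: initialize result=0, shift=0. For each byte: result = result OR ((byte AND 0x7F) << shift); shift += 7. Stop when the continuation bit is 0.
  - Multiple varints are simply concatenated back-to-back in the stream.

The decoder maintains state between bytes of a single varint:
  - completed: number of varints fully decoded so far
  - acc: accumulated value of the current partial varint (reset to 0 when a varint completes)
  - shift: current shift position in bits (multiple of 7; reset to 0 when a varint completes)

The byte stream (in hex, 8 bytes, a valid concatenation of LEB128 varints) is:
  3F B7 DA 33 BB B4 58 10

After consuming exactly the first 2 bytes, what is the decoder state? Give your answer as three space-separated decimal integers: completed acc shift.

byte[0]=0x3F cont=0 payload=0x3F: varint #1 complete (value=63); reset -> completed=1 acc=0 shift=0
byte[1]=0xB7 cont=1 payload=0x37: acc |= 55<<0 -> completed=1 acc=55 shift=7

Answer: 1 55 7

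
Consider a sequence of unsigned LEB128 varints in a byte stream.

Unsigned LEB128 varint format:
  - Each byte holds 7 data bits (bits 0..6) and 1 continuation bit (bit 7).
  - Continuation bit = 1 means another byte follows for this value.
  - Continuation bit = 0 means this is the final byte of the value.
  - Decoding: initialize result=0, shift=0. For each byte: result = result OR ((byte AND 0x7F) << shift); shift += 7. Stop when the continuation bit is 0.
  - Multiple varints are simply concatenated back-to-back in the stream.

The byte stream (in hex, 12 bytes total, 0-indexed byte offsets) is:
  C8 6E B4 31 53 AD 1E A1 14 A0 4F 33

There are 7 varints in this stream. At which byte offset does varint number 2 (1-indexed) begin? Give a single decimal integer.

  byte[0]=0xC8 cont=1 payload=0x48=72: acc |= 72<<0 -> acc=72 shift=7
  byte[1]=0x6E cont=0 payload=0x6E=110: acc |= 110<<7 -> acc=14152 shift=14 [end]
Varint 1: bytes[0:2] = C8 6E -> value 14152 (2 byte(s))
  byte[2]=0xB4 cont=1 payload=0x34=52: acc |= 52<<0 -> acc=52 shift=7
  byte[3]=0x31 cont=0 payload=0x31=49: acc |= 49<<7 -> acc=6324 shift=14 [end]
Varint 2: bytes[2:4] = B4 31 -> value 6324 (2 byte(s))
  byte[4]=0x53 cont=0 payload=0x53=83: acc |= 83<<0 -> acc=83 shift=7 [end]
Varint 3: bytes[4:5] = 53 -> value 83 (1 byte(s))
  byte[5]=0xAD cont=1 payload=0x2D=45: acc |= 45<<0 -> acc=45 shift=7
  byte[6]=0x1E cont=0 payload=0x1E=30: acc |= 30<<7 -> acc=3885 shift=14 [end]
Varint 4: bytes[5:7] = AD 1E -> value 3885 (2 byte(s))
  byte[7]=0xA1 cont=1 payload=0x21=33: acc |= 33<<0 -> acc=33 shift=7
  byte[8]=0x14 cont=0 payload=0x14=20: acc |= 20<<7 -> acc=2593 shift=14 [end]
Varint 5: bytes[7:9] = A1 14 -> value 2593 (2 byte(s))
  byte[9]=0xA0 cont=1 payload=0x20=32: acc |= 32<<0 -> acc=32 shift=7
  byte[10]=0x4F cont=0 payload=0x4F=79: acc |= 79<<7 -> acc=10144 shift=14 [end]
Varint 6: bytes[9:11] = A0 4F -> value 10144 (2 byte(s))
  byte[11]=0x33 cont=0 payload=0x33=51: acc |= 51<<0 -> acc=51 shift=7 [end]
Varint 7: bytes[11:12] = 33 -> value 51 (1 byte(s))

Answer: 2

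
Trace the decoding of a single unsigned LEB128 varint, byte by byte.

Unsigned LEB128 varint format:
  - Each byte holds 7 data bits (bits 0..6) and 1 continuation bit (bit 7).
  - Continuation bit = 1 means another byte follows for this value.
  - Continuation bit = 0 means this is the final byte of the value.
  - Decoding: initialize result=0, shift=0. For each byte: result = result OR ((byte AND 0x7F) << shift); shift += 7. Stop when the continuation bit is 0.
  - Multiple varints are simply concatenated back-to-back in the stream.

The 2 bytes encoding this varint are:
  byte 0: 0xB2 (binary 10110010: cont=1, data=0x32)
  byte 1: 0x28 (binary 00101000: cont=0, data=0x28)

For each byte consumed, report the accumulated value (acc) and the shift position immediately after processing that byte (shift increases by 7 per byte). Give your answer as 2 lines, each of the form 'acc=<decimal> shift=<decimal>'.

Answer: acc=50 shift=7
acc=5170 shift=14

Derivation:
byte 0=0xB2: payload=0x32=50, contrib = 50<<0 = 50; acc -> 50, shift -> 7
byte 1=0x28: payload=0x28=40, contrib = 40<<7 = 5120; acc -> 5170, shift -> 14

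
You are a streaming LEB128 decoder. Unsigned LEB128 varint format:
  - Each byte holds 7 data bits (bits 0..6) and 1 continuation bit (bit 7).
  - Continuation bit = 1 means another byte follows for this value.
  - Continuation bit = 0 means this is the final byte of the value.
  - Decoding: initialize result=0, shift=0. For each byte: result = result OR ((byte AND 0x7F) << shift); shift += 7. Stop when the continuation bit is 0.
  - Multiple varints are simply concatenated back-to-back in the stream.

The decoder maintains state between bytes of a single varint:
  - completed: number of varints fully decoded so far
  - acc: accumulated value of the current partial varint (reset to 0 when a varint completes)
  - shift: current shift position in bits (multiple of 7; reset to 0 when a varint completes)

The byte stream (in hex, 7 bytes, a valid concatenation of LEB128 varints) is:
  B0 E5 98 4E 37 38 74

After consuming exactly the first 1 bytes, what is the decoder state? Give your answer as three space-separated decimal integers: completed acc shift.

byte[0]=0xB0 cont=1 payload=0x30: acc |= 48<<0 -> completed=0 acc=48 shift=7

Answer: 0 48 7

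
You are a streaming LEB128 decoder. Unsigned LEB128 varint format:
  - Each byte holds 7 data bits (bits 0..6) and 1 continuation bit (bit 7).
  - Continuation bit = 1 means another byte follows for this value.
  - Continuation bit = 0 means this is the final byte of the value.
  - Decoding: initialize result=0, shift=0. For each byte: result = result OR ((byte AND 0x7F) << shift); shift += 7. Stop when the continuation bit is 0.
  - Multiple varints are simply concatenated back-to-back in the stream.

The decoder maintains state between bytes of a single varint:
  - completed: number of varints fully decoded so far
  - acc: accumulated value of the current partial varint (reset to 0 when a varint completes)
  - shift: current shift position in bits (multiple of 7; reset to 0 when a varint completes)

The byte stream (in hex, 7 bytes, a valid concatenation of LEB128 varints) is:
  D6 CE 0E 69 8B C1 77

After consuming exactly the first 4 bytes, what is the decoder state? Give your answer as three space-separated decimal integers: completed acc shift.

byte[0]=0xD6 cont=1 payload=0x56: acc |= 86<<0 -> completed=0 acc=86 shift=7
byte[1]=0xCE cont=1 payload=0x4E: acc |= 78<<7 -> completed=0 acc=10070 shift=14
byte[2]=0x0E cont=0 payload=0x0E: varint #1 complete (value=239446); reset -> completed=1 acc=0 shift=0
byte[3]=0x69 cont=0 payload=0x69: varint #2 complete (value=105); reset -> completed=2 acc=0 shift=0

Answer: 2 0 0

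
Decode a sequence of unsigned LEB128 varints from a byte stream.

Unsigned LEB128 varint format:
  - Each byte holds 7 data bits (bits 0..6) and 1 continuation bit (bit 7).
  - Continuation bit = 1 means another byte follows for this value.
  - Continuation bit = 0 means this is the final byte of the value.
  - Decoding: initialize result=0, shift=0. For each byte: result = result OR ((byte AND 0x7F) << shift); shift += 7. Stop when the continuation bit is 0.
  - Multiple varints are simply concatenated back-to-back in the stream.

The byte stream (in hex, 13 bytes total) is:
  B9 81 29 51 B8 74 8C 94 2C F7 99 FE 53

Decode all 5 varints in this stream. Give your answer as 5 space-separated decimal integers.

Answer: 671929 81 14904 723468 176131319

Derivation:
  byte[0]=0xB9 cont=1 payload=0x39=57: acc |= 57<<0 -> acc=57 shift=7
  byte[1]=0x81 cont=1 payload=0x01=1: acc |= 1<<7 -> acc=185 shift=14
  byte[2]=0x29 cont=0 payload=0x29=41: acc |= 41<<14 -> acc=671929 shift=21 [end]
Varint 1: bytes[0:3] = B9 81 29 -> value 671929 (3 byte(s))
  byte[3]=0x51 cont=0 payload=0x51=81: acc |= 81<<0 -> acc=81 shift=7 [end]
Varint 2: bytes[3:4] = 51 -> value 81 (1 byte(s))
  byte[4]=0xB8 cont=1 payload=0x38=56: acc |= 56<<0 -> acc=56 shift=7
  byte[5]=0x74 cont=0 payload=0x74=116: acc |= 116<<7 -> acc=14904 shift=14 [end]
Varint 3: bytes[4:6] = B8 74 -> value 14904 (2 byte(s))
  byte[6]=0x8C cont=1 payload=0x0C=12: acc |= 12<<0 -> acc=12 shift=7
  byte[7]=0x94 cont=1 payload=0x14=20: acc |= 20<<7 -> acc=2572 shift=14
  byte[8]=0x2C cont=0 payload=0x2C=44: acc |= 44<<14 -> acc=723468 shift=21 [end]
Varint 4: bytes[6:9] = 8C 94 2C -> value 723468 (3 byte(s))
  byte[9]=0xF7 cont=1 payload=0x77=119: acc |= 119<<0 -> acc=119 shift=7
  byte[10]=0x99 cont=1 payload=0x19=25: acc |= 25<<7 -> acc=3319 shift=14
  byte[11]=0xFE cont=1 payload=0x7E=126: acc |= 126<<14 -> acc=2067703 shift=21
  byte[12]=0x53 cont=0 payload=0x53=83: acc |= 83<<21 -> acc=176131319 shift=28 [end]
Varint 5: bytes[9:13] = F7 99 FE 53 -> value 176131319 (4 byte(s))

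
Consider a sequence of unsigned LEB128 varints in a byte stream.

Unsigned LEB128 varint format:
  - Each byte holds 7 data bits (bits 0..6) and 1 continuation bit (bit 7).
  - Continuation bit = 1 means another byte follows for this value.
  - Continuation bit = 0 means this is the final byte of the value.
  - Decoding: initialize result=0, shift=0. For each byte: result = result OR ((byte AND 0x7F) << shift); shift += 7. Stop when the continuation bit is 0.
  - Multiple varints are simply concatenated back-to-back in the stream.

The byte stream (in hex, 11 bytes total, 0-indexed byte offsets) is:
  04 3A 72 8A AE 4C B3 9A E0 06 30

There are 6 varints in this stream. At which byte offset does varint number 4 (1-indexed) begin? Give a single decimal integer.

  byte[0]=0x04 cont=0 payload=0x04=4: acc |= 4<<0 -> acc=4 shift=7 [end]
Varint 1: bytes[0:1] = 04 -> value 4 (1 byte(s))
  byte[1]=0x3A cont=0 payload=0x3A=58: acc |= 58<<0 -> acc=58 shift=7 [end]
Varint 2: bytes[1:2] = 3A -> value 58 (1 byte(s))
  byte[2]=0x72 cont=0 payload=0x72=114: acc |= 114<<0 -> acc=114 shift=7 [end]
Varint 3: bytes[2:3] = 72 -> value 114 (1 byte(s))
  byte[3]=0x8A cont=1 payload=0x0A=10: acc |= 10<<0 -> acc=10 shift=7
  byte[4]=0xAE cont=1 payload=0x2E=46: acc |= 46<<7 -> acc=5898 shift=14
  byte[5]=0x4C cont=0 payload=0x4C=76: acc |= 76<<14 -> acc=1251082 shift=21 [end]
Varint 4: bytes[3:6] = 8A AE 4C -> value 1251082 (3 byte(s))
  byte[6]=0xB3 cont=1 payload=0x33=51: acc |= 51<<0 -> acc=51 shift=7
  byte[7]=0x9A cont=1 payload=0x1A=26: acc |= 26<<7 -> acc=3379 shift=14
  byte[8]=0xE0 cont=1 payload=0x60=96: acc |= 96<<14 -> acc=1576243 shift=21
  byte[9]=0x06 cont=0 payload=0x06=6: acc |= 6<<21 -> acc=14159155 shift=28 [end]
Varint 5: bytes[6:10] = B3 9A E0 06 -> value 14159155 (4 byte(s))
  byte[10]=0x30 cont=0 payload=0x30=48: acc |= 48<<0 -> acc=48 shift=7 [end]
Varint 6: bytes[10:11] = 30 -> value 48 (1 byte(s))

Answer: 3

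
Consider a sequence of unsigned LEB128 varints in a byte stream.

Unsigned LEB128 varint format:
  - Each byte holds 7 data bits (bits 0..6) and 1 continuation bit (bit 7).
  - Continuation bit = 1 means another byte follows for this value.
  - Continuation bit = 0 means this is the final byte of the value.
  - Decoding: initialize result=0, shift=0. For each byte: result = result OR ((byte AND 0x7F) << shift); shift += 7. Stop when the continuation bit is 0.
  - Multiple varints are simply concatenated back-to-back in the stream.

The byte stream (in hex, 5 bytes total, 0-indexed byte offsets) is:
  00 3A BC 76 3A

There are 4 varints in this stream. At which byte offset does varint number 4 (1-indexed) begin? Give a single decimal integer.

Answer: 4

Derivation:
  byte[0]=0x00 cont=0 payload=0x00=0: acc |= 0<<0 -> acc=0 shift=7 [end]
Varint 1: bytes[0:1] = 00 -> value 0 (1 byte(s))
  byte[1]=0x3A cont=0 payload=0x3A=58: acc |= 58<<0 -> acc=58 shift=7 [end]
Varint 2: bytes[1:2] = 3A -> value 58 (1 byte(s))
  byte[2]=0xBC cont=1 payload=0x3C=60: acc |= 60<<0 -> acc=60 shift=7
  byte[3]=0x76 cont=0 payload=0x76=118: acc |= 118<<7 -> acc=15164 shift=14 [end]
Varint 3: bytes[2:4] = BC 76 -> value 15164 (2 byte(s))
  byte[4]=0x3A cont=0 payload=0x3A=58: acc |= 58<<0 -> acc=58 shift=7 [end]
Varint 4: bytes[4:5] = 3A -> value 58 (1 byte(s))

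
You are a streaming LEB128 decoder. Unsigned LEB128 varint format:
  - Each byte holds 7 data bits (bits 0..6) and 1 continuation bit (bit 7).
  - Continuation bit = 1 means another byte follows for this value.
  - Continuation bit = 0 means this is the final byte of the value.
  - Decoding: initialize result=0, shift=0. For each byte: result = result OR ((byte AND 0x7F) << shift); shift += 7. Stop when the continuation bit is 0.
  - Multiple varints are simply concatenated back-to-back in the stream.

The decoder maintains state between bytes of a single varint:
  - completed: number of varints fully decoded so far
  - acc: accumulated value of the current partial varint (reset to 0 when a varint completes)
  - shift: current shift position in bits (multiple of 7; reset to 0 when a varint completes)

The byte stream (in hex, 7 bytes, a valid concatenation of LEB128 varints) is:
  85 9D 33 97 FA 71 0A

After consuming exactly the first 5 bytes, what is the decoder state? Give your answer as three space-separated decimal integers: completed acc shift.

Answer: 1 15639 14

Derivation:
byte[0]=0x85 cont=1 payload=0x05: acc |= 5<<0 -> completed=0 acc=5 shift=7
byte[1]=0x9D cont=1 payload=0x1D: acc |= 29<<7 -> completed=0 acc=3717 shift=14
byte[2]=0x33 cont=0 payload=0x33: varint #1 complete (value=839301); reset -> completed=1 acc=0 shift=0
byte[3]=0x97 cont=1 payload=0x17: acc |= 23<<0 -> completed=1 acc=23 shift=7
byte[4]=0xFA cont=1 payload=0x7A: acc |= 122<<7 -> completed=1 acc=15639 shift=14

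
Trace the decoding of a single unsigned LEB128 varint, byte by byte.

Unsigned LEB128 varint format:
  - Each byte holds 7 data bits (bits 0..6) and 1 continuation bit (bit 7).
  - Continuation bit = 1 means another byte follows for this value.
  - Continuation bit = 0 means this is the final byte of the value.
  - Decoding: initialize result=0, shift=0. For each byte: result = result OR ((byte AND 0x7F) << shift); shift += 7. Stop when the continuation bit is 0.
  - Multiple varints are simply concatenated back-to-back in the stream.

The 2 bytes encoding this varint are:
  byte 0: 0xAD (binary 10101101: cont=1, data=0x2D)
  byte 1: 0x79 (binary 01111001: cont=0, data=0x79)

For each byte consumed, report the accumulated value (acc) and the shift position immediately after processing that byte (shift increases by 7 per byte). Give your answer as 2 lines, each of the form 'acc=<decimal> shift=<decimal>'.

byte 0=0xAD: payload=0x2D=45, contrib = 45<<0 = 45; acc -> 45, shift -> 7
byte 1=0x79: payload=0x79=121, contrib = 121<<7 = 15488; acc -> 15533, shift -> 14

Answer: acc=45 shift=7
acc=15533 shift=14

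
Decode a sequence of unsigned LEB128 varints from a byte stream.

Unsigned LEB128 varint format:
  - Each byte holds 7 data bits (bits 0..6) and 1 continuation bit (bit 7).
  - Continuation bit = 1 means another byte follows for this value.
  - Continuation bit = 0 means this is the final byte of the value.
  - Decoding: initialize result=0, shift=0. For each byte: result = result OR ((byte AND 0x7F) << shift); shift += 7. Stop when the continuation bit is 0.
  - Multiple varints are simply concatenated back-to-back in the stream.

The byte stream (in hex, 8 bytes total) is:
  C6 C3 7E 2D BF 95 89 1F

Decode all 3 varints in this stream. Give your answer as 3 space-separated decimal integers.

  byte[0]=0xC6 cont=1 payload=0x46=70: acc |= 70<<0 -> acc=70 shift=7
  byte[1]=0xC3 cont=1 payload=0x43=67: acc |= 67<<7 -> acc=8646 shift=14
  byte[2]=0x7E cont=0 payload=0x7E=126: acc |= 126<<14 -> acc=2073030 shift=21 [end]
Varint 1: bytes[0:3] = C6 C3 7E -> value 2073030 (3 byte(s))
  byte[3]=0x2D cont=0 payload=0x2D=45: acc |= 45<<0 -> acc=45 shift=7 [end]
Varint 2: bytes[3:4] = 2D -> value 45 (1 byte(s))
  byte[4]=0xBF cont=1 payload=0x3F=63: acc |= 63<<0 -> acc=63 shift=7
  byte[5]=0x95 cont=1 payload=0x15=21: acc |= 21<<7 -> acc=2751 shift=14
  byte[6]=0x89 cont=1 payload=0x09=9: acc |= 9<<14 -> acc=150207 shift=21
  byte[7]=0x1F cont=0 payload=0x1F=31: acc |= 31<<21 -> acc=65161919 shift=28 [end]
Varint 3: bytes[4:8] = BF 95 89 1F -> value 65161919 (4 byte(s))

Answer: 2073030 45 65161919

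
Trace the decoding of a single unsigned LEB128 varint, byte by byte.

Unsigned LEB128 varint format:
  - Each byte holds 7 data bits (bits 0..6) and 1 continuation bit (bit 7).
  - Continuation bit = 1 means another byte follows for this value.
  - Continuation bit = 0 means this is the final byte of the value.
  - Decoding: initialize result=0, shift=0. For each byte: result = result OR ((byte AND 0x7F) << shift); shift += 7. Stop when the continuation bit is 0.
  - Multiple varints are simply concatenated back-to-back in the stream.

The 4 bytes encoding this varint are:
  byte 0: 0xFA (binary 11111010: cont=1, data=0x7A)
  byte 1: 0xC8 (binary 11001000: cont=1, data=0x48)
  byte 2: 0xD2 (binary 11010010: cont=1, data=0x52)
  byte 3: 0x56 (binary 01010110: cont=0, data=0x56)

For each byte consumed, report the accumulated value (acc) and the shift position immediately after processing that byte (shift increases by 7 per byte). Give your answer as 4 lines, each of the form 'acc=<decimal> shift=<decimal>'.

Answer: acc=122 shift=7
acc=9338 shift=14
acc=1352826 shift=21
acc=181707898 shift=28

Derivation:
byte 0=0xFA: payload=0x7A=122, contrib = 122<<0 = 122; acc -> 122, shift -> 7
byte 1=0xC8: payload=0x48=72, contrib = 72<<7 = 9216; acc -> 9338, shift -> 14
byte 2=0xD2: payload=0x52=82, contrib = 82<<14 = 1343488; acc -> 1352826, shift -> 21
byte 3=0x56: payload=0x56=86, contrib = 86<<21 = 180355072; acc -> 181707898, shift -> 28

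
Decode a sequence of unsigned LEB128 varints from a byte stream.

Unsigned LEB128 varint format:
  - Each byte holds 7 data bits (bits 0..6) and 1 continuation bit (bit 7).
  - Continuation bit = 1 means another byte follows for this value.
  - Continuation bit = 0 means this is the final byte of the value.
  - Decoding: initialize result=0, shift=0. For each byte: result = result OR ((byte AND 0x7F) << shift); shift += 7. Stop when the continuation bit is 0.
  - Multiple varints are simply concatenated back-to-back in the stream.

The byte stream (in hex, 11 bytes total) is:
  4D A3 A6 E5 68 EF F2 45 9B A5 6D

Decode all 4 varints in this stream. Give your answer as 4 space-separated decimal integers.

Answer: 77 219763491 1145199 1790619

Derivation:
  byte[0]=0x4D cont=0 payload=0x4D=77: acc |= 77<<0 -> acc=77 shift=7 [end]
Varint 1: bytes[0:1] = 4D -> value 77 (1 byte(s))
  byte[1]=0xA3 cont=1 payload=0x23=35: acc |= 35<<0 -> acc=35 shift=7
  byte[2]=0xA6 cont=1 payload=0x26=38: acc |= 38<<7 -> acc=4899 shift=14
  byte[3]=0xE5 cont=1 payload=0x65=101: acc |= 101<<14 -> acc=1659683 shift=21
  byte[4]=0x68 cont=0 payload=0x68=104: acc |= 104<<21 -> acc=219763491 shift=28 [end]
Varint 2: bytes[1:5] = A3 A6 E5 68 -> value 219763491 (4 byte(s))
  byte[5]=0xEF cont=1 payload=0x6F=111: acc |= 111<<0 -> acc=111 shift=7
  byte[6]=0xF2 cont=1 payload=0x72=114: acc |= 114<<7 -> acc=14703 shift=14
  byte[7]=0x45 cont=0 payload=0x45=69: acc |= 69<<14 -> acc=1145199 shift=21 [end]
Varint 3: bytes[5:8] = EF F2 45 -> value 1145199 (3 byte(s))
  byte[8]=0x9B cont=1 payload=0x1B=27: acc |= 27<<0 -> acc=27 shift=7
  byte[9]=0xA5 cont=1 payload=0x25=37: acc |= 37<<7 -> acc=4763 shift=14
  byte[10]=0x6D cont=0 payload=0x6D=109: acc |= 109<<14 -> acc=1790619 shift=21 [end]
Varint 4: bytes[8:11] = 9B A5 6D -> value 1790619 (3 byte(s))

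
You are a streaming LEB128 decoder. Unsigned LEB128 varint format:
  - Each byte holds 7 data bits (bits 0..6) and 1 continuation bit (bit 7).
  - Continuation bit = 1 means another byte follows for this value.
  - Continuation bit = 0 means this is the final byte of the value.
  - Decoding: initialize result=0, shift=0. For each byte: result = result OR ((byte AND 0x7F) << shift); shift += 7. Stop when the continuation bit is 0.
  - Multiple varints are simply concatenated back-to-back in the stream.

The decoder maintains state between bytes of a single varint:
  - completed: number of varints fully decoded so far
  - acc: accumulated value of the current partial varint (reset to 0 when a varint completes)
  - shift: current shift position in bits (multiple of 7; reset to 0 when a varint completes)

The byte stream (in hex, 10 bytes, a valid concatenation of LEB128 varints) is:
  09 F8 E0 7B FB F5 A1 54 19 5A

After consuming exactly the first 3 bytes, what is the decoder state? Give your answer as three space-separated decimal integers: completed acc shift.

Answer: 1 12408 14

Derivation:
byte[0]=0x09 cont=0 payload=0x09: varint #1 complete (value=9); reset -> completed=1 acc=0 shift=0
byte[1]=0xF8 cont=1 payload=0x78: acc |= 120<<0 -> completed=1 acc=120 shift=7
byte[2]=0xE0 cont=1 payload=0x60: acc |= 96<<7 -> completed=1 acc=12408 shift=14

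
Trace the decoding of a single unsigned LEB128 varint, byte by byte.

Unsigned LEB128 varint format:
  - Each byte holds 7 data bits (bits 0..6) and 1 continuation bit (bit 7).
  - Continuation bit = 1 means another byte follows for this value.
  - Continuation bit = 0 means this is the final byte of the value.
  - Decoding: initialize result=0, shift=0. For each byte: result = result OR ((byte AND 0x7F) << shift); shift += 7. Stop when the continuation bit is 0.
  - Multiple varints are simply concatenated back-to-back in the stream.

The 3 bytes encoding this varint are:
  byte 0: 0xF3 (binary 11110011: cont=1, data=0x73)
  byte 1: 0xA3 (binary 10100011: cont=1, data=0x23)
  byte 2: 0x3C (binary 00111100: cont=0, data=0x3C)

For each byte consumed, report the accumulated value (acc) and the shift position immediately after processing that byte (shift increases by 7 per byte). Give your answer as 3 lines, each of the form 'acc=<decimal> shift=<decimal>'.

byte 0=0xF3: payload=0x73=115, contrib = 115<<0 = 115; acc -> 115, shift -> 7
byte 1=0xA3: payload=0x23=35, contrib = 35<<7 = 4480; acc -> 4595, shift -> 14
byte 2=0x3C: payload=0x3C=60, contrib = 60<<14 = 983040; acc -> 987635, shift -> 21

Answer: acc=115 shift=7
acc=4595 shift=14
acc=987635 shift=21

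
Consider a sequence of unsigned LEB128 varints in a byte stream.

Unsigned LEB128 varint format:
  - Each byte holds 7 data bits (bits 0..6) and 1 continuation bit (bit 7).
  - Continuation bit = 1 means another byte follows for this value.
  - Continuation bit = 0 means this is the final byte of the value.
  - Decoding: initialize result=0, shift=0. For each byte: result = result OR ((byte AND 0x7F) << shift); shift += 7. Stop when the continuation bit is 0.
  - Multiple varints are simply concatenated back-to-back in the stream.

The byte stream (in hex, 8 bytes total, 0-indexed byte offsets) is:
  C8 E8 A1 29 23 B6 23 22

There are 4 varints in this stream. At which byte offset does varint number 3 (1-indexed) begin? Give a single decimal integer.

  byte[0]=0xC8 cont=1 payload=0x48=72: acc |= 72<<0 -> acc=72 shift=7
  byte[1]=0xE8 cont=1 payload=0x68=104: acc |= 104<<7 -> acc=13384 shift=14
  byte[2]=0xA1 cont=1 payload=0x21=33: acc |= 33<<14 -> acc=554056 shift=21
  byte[3]=0x29 cont=0 payload=0x29=41: acc |= 41<<21 -> acc=86537288 shift=28 [end]
Varint 1: bytes[0:4] = C8 E8 A1 29 -> value 86537288 (4 byte(s))
  byte[4]=0x23 cont=0 payload=0x23=35: acc |= 35<<0 -> acc=35 shift=7 [end]
Varint 2: bytes[4:5] = 23 -> value 35 (1 byte(s))
  byte[5]=0xB6 cont=1 payload=0x36=54: acc |= 54<<0 -> acc=54 shift=7
  byte[6]=0x23 cont=0 payload=0x23=35: acc |= 35<<7 -> acc=4534 shift=14 [end]
Varint 3: bytes[5:7] = B6 23 -> value 4534 (2 byte(s))
  byte[7]=0x22 cont=0 payload=0x22=34: acc |= 34<<0 -> acc=34 shift=7 [end]
Varint 4: bytes[7:8] = 22 -> value 34 (1 byte(s))

Answer: 5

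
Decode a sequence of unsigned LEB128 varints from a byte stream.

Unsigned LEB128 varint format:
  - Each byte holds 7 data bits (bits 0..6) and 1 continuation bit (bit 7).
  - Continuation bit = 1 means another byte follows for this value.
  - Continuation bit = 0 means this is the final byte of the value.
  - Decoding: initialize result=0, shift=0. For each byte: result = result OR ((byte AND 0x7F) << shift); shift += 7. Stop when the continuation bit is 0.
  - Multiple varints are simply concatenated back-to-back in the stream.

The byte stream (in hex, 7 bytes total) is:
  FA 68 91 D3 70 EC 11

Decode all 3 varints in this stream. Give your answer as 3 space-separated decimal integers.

Answer: 13434 1845649 2284

Derivation:
  byte[0]=0xFA cont=1 payload=0x7A=122: acc |= 122<<0 -> acc=122 shift=7
  byte[1]=0x68 cont=0 payload=0x68=104: acc |= 104<<7 -> acc=13434 shift=14 [end]
Varint 1: bytes[0:2] = FA 68 -> value 13434 (2 byte(s))
  byte[2]=0x91 cont=1 payload=0x11=17: acc |= 17<<0 -> acc=17 shift=7
  byte[3]=0xD3 cont=1 payload=0x53=83: acc |= 83<<7 -> acc=10641 shift=14
  byte[4]=0x70 cont=0 payload=0x70=112: acc |= 112<<14 -> acc=1845649 shift=21 [end]
Varint 2: bytes[2:5] = 91 D3 70 -> value 1845649 (3 byte(s))
  byte[5]=0xEC cont=1 payload=0x6C=108: acc |= 108<<0 -> acc=108 shift=7
  byte[6]=0x11 cont=0 payload=0x11=17: acc |= 17<<7 -> acc=2284 shift=14 [end]
Varint 3: bytes[5:7] = EC 11 -> value 2284 (2 byte(s))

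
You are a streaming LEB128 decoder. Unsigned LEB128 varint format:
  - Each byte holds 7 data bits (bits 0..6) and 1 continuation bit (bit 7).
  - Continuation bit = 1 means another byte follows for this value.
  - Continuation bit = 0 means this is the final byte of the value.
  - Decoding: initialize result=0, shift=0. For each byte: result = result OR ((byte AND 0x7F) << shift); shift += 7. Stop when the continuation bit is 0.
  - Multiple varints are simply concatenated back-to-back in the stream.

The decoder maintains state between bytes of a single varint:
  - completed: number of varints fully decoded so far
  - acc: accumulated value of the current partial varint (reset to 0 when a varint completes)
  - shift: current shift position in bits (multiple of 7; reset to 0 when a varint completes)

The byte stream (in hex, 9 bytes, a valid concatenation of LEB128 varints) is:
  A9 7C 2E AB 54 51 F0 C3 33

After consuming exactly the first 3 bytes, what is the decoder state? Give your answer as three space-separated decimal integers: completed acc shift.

Answer: 2 0 0

Derivation:
byte[0]=0xA9 cont=1 payload=0x29: acc |= 41<<0 -> completed=0 acc=41 shift=7
byte[1]=0x7C cont=0 payload=0x7C: varint #1 complete (value=15913); reset -> completed=1 acc=0 shift=0
byte[2]=0x2E cont=0 payload=0x2E: varint #2 complete (value=46); reset -> completed=2 acc=0 shift=0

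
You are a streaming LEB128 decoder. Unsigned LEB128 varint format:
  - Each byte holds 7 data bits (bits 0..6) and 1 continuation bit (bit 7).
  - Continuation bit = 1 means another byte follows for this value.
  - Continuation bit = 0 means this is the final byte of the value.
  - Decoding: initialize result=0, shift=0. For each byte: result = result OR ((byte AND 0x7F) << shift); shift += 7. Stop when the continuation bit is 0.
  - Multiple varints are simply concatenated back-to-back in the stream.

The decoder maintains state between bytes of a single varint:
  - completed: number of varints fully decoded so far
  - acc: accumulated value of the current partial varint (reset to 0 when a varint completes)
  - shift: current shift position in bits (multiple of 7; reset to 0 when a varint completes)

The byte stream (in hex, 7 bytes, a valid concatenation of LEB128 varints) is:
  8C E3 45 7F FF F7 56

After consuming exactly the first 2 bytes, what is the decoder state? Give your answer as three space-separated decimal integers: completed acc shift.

byte[0]=0x8C cont=1 payload=0x0C: acc |= 12<<0 -> completed=0 acc=12 shift=7
byte[1]=0xE3 cont=1 payload=0x63: acc |= 99<<7 -> completed=0 acc=12684 shift=14

Answer: 0 12684 14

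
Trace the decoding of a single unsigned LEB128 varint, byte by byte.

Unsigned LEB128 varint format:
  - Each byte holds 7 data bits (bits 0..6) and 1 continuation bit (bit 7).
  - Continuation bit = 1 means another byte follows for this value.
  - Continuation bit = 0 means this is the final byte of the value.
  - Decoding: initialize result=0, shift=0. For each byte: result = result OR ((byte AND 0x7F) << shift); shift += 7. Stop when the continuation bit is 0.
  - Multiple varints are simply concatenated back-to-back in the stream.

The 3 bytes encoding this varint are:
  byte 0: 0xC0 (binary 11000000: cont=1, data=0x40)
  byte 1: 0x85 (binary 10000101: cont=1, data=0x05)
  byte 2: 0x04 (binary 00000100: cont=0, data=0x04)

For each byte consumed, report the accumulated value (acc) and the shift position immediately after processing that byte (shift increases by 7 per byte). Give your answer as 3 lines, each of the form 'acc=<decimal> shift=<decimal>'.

byte 0=0xC0: payload=0x40=64, contrib = 64<<0 = 64; acc -> 64, shift -> 7
byte 1=0x85: payload=0x05=5, contrib = 5<<7 = 640; acc -> 704, shift -> 14
byte 2=0x04: payload=0x04=4, contrib = 4<<14 = 65536; acc -> 66240, shift -> 21

Answer: acc=64 shift=7
acc=704 shift=14
acc=66240 shift=21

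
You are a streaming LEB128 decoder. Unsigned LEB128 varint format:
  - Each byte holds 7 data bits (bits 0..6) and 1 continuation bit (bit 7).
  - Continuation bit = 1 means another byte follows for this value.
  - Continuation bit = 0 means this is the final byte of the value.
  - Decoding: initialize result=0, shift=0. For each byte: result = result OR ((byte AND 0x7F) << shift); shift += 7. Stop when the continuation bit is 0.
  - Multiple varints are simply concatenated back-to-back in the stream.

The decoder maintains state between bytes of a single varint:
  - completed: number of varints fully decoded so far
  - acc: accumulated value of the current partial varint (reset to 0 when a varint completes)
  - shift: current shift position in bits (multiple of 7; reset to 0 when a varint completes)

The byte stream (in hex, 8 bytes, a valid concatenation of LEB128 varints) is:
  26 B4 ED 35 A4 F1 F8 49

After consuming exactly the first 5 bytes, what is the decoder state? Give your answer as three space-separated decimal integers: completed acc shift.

Answer: 2 36 7

Derivation:
byte[0]=0x26 cont=0 payload=0x26: varint #1 complete (value=38); reset -> completed=1 acc=0 shift=0
byte[1]=0xB4 cont=1 payload=0x34: acc |= 52<<0 -> completed=1 acc=52 shift=7
byte[2]=0xED cont=1 payload=0x6D: acc |= 109<<7 -> completed=1 acc=14004 shift=14
byte[3]=0x35 cont=0 payload=0x35: varint #2 complete (value=882356); reset -> completed=2 acc=0 shift=0
byte[4]=0xA4 cont=1 payload=0x24: acc |= 36<<0 -> completed=2 acc=36 shift=7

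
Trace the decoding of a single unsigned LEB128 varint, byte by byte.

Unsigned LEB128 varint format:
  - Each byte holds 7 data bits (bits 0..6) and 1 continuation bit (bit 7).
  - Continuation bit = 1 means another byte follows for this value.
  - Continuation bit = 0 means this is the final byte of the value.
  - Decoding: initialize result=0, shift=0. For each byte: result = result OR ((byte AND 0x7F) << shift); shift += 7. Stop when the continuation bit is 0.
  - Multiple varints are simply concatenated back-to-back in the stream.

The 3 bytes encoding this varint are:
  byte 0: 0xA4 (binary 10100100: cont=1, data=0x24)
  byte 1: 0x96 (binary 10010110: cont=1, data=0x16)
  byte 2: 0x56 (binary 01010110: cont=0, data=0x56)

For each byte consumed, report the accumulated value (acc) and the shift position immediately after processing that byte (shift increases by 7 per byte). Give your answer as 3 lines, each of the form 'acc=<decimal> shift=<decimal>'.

Answer: acc=36 shift=7
acc=2852 shift=14
acc=1411876 shift=21

Derivation:
byte 0=0xA4: payload=0x24=36, contrib = 36<<0 = 36; acc -> 36, shift -> 7
byte 1=0x96: payload=0x16=22, contrib = 22<<7 = 2816; acc -> 2852, shift -> 14
byte 2=0x56: payload=0x56=86, contrib = 86<<14 = 1409024; acc -> 1411876, shift -> 21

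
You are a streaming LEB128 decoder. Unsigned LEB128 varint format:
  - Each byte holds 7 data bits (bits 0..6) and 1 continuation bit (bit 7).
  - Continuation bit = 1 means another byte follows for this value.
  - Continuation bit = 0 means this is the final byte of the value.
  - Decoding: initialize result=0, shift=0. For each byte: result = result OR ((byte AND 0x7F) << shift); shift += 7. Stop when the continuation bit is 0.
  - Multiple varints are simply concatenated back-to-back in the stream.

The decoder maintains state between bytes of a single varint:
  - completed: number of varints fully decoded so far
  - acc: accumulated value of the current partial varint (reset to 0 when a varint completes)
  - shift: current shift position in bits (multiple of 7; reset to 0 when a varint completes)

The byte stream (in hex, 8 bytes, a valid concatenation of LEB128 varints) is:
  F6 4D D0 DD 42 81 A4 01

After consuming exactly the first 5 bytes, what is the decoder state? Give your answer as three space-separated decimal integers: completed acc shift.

Answer: 2 0 0

Derivation:
byte[0]=0xF6 cont=1 payload=0x76: acc |= 118<<0 -> completed=0 acc=118 shift=7
byte[1]=0x4D cont=0 payload=0x4D: varint #1 complete (value=9974); reset -> completed=1 acc=0 shift=0
byte[2]=0xD0 cont=1 payload=0x50: acc |= 80<<0 -> completed=1 acc=80 shift=7
byte[3]=0xDD cont=1 payload=0x5D: acc |= 93<<7 -> completed=1 acc=11984 shift=14
byte[4]=0x42 cont=0 payload=0x42: varint #2 complete (value=1093328); reset -> completed=2 acc=0 shift=0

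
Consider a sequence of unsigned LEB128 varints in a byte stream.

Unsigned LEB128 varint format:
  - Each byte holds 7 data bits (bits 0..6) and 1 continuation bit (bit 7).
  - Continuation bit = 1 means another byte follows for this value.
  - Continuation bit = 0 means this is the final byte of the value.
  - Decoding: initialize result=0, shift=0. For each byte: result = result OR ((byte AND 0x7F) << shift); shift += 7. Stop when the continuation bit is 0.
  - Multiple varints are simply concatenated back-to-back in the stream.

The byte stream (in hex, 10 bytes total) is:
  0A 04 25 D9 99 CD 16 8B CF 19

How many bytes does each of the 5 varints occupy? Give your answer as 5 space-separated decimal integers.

Answer: 1 1 1 4 3

Derivation:
  byte[0]=0x0A cont=0 payload=0x0A=10: acc |= 10<<0 -> acc=10 shift=7 [end]
Varint 1: bytes[0:1] = 0A -> value 10 (1 byte(s))
  byte[1]=0x04 cont=0 payload=0x04=4: acc |= 4<<0 -> acc=4 shift=7 [end]
Varint 2: bytes[1:2] = 04 -> value 4 (1 byte(s))
  byte[2]=0x25 cont=0 payload=0x25=37: acc |= 37<<0 -> acc=37 shift=7 [end]
Varint 3: bytes[2:3] = 25 -> value 37 (1 byte(s))
  byte[3]=0xD9 cont=1 payload=0x59=89: acc |= 89<<0 -> acc=89 shift=7
  byte[4]=0x99 cont=1 payload=0x19=25: acc |= 25<<7 -> acc=3289 shift=14
  byte[5]=0xCD cont=1 payload=0x4D=77: acc |= 77<<14 -> acc=1264857 shift=21
  byte[6]=0x16 cont=0 payload=0x16=22: acc |= 22<<21 -> acc=47402201 shift=28 [end]
Varint 4: bytes[3:7] = D9 99 CD 16 -> value 47402201 (4 byte(s))
  byte[7]=0x8B cont=1 payload=0x0B=11: acc |= 11<<0 -> acc=11 shift=7
  byte[8]=0xCF cont=1 payload=0x4F=79: acc |= 79<<7 -> acc=10123 shift=14
  byte[9]=0x19 cont=0 payload=0x19=25: acc |= 25<<14 -> acc=419723 shift=21 [end]
Varint 5: bytes[7:10] = 8B CF 19 -> value 419723 (3 byte(s))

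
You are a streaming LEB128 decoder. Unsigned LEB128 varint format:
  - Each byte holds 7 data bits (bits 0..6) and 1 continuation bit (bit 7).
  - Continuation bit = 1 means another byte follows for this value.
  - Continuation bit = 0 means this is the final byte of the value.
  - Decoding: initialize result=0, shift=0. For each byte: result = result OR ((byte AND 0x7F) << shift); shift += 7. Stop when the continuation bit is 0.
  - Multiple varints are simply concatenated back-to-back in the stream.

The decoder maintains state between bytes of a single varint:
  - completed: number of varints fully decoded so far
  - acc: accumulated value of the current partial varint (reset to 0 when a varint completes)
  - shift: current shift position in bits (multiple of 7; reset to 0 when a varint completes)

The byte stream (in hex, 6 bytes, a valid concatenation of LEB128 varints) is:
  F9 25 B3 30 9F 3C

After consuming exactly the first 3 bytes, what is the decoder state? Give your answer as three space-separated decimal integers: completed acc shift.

Answer: 1 51 7

Derivation:
byte[0]=0xF9 cont=1 payload=0x79: acc |= 121<<0 -> completed=0 acc=121 shift=7
byte[1]=0x25 cont=0 payload=0x25: varint #1 complete (value=4857); reset -> completed=1 acc=0 shift=0
byte[2]=0xB3 cont=1 payload=0x33: acc |= 51<<0 -> completed=1 acc=51 shift=7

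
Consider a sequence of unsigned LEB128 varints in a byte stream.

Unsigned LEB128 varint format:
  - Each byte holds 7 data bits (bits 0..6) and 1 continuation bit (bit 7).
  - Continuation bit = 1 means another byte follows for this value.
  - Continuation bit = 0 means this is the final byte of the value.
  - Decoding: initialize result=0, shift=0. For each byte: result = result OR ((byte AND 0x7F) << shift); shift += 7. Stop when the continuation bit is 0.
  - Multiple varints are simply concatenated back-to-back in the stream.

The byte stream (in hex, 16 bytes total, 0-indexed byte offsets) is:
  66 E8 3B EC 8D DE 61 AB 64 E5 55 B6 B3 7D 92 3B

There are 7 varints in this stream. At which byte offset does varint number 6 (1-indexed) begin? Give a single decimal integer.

  byte[0]=0x66 cont=0 payload=0x66=102: acc |= 102<<0 -> acc=102 shift=7 [end]
Varint 1: bytes[0:1] = 66 -> value 102 (1 byte(s))
  byte[1]=0xE8 cont=1 payload=0x68=104: acc |= 104<<0 -> acc=104 shift=7
  byte[2]=0x3B cont=0 payload=0x3B=59: acc |= 59<<7 -> acc=7656 shift=14 [end]
Varint 2: bytes[1:3] = E8 3B -> value 7656 (2 byte(s))
  byte[3]=0xEC cont=1 payload=0x6C=108: acc |= 108<<0 -> acc=108 shift=7
  byte[4]=0x8D cont=1 payload=0x0D=13: acc |= 13<<7 -> acc=1772 shift=14
  byte[5]=0xDE cont=1 payload=0x5E=94: acc |= 94<<14 -> acc=1541868 shift=21
  byte[6]=0x61 cont=0 payload=0x61=97: acc |= 97<<21 -> acc=204965612 shift=28 [end]
Varint 3: bytes[3:7] = EC 8D DE 61 -> value 204965612 (4 byte(s))
  byte[7]=0xAB cont=1 payload=0x2B=43: acc |= 43<<0 -> acc=43 shift=7
  byte[8]=0x64 cont=0 payload=0x64=100: acc |= 100<<7 -> acc=12843 shift=14 [end]
Varint 4: bytes[7:9] = AB 64 -> value 12843 (2 byte(s))
  byte[9]=0xE5 cont=1 payload=0x65=101: acc |= 101<<0 -> acc=101 shift=7
  byte[10]=0x55 cont=0 payload=0x55=85: acc |= 85<<7 -> acc=10981 shift=14 [end]
Varint 5: bytes[9:11] = E5 55 -> value 10981 (2 byte(s))
  byte[11]=0xB6 cont=1 payload=0x36=54: acc |= 54<<0 -> acc=54 shift=7
  byte[12]=0xB3 cont=1 payload=0x33=51: acc |= 51<<7 -> acc=6582 shift=14
  byte[13]=0x7D cont=0 payload=0x7D=125: acc |= 125<<14 -> acc=2054582 shift=21 [end]
Varint 6: bytes[11:14] = B6 B3 7D -> value 2054582 (3 byte(s))
  byte[14]=0x92 cont=1 payload=0x12=18: acc |= 18<<0 -> acc=18 shift=7
  byte[15]=0x3B cont=0 payload=0x3B=59: acc |= 59<<7 -> acc=7570 shift=14 [end]
Varint 7: bytes[14:16] = 92 3B -> value 7570 (2 byte(s))

Answer: 11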